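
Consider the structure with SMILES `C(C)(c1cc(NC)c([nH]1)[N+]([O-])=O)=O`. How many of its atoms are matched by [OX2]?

0

The query [OX2] means: aliphatic oxygen with two total connections — ether, hydroxyl, or ester single-bond O.
Check the 13 heavy atoms by environment: 1× n (aromatic, X3) → no; 4× c (aromatic, X3) → no; 1× C (X3) → no; 2× O (X1) → no; 2× C (X4) → no; 1× N (charge +1, X3) → no; 1× O (charge -1, X1) → no; 1× N (X3) → no.
No environment satisfies the query, so 0 matching atoms.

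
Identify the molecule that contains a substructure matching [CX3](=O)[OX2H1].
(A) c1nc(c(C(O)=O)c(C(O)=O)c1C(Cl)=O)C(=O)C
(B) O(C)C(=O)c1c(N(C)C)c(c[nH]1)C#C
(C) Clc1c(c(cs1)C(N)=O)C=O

A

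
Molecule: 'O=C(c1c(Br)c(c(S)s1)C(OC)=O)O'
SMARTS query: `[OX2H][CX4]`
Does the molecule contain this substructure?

No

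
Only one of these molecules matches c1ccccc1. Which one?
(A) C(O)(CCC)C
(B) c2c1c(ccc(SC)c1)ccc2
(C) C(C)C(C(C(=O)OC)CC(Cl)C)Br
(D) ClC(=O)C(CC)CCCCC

B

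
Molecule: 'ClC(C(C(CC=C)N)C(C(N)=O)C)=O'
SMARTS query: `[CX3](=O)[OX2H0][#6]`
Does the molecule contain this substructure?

The pattern [CX3](=O)[OX2H0][#6] describes a carbonyl carbon bonded to an oxygen that is itself bonded to carbon (no H on that O) — an ester.
The closest candidate here is a primary amide (-C(=O)NH2), but the carbonyl is bonded to N, not to an O-C linkage. No other fragment satisfies the full query, so there is no match.

No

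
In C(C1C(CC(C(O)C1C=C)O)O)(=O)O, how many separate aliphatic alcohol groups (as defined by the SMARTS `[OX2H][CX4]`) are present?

[OX2H][CX4] is the SMARTS for an aliphatic alcohol: a hydroxyl oxygen bound to an sp3 (X4) carbon.
The molecule carries 3 separate instances of a hydroxyl group (-OH) meeting every constraint; each maps to a distinct set of atoms, giving 3 matches.

3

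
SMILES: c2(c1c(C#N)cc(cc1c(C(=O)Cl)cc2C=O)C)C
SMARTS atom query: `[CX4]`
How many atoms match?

2

Check the 19 heavy atoms by environment: 10× c (aromatic, X3) → no; 1× C (X2) → no; 1× N (X1) → no; 2× C (X4) → match; 2× C (X3) → no; 2× O (X1) → no; 1× Cl (X1) → no.
That gives 2 matching atoms.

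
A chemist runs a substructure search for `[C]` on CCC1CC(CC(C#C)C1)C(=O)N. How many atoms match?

11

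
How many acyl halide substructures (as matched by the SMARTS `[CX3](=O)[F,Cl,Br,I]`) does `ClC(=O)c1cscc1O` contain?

[CX3](=O)[F,Cl,Br,I] is the SMARTS for an acyl halide: a carbonyl carbon bonded to a halogen.
Exactly one fragment in the molecule meets all constraints, giving 1 match.

1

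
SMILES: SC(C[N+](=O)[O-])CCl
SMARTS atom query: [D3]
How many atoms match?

2

The query [D3] means: atom with exactly three heavy-atom neighbours.
Check the 8 heavy atoms by environment: 2× C (D2) → no; 1× C (D3) → match; 1× S (D1) → no; 1× N (charge +1, D3) → match; 1× O (charge -1, D1) → no; 1× O (D1) → no; 1× Cl (D1) → no.
Summing the matching environments: 1 + 1 = 2 matching atoms.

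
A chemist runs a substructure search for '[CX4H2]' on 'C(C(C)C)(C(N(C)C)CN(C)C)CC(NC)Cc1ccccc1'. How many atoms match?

Check the 23 heavy atoms by environment: 3× C (H2, X4) → match; 4× C (H1, X4) → no; 1× N (H1, X3) → no; 7× C (H3, X4) → no; 2× N (H0, X3) → no; 1× c (aromatic, H0, X3) → no; 5× c (aromatic, H1, X3) → no.
That gives 3 matching atoms.

3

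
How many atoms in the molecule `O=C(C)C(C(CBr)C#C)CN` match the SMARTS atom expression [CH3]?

1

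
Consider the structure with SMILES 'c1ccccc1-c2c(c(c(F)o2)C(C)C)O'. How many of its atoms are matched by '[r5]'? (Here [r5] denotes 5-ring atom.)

5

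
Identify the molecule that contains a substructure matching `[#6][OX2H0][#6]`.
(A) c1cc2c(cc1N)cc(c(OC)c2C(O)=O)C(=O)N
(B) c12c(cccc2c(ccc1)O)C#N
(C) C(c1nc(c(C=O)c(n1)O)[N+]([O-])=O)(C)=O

[#6][OX2H0][#6] describes an aliphatic oxygen bridging two carbons with no H on the oxygen (an ether).
(A) contains a methoxy ether (-OCH3), which satisfies every atom and bond constraint.
(B) has a hydroxyl group (-OH) but the oxygen has H1, not H0 bridging two carbons.
(C) has a hydroxyl group (-OH) but the oxygen has H1, not H0 bridging two carbons.
So the answer is (A).

A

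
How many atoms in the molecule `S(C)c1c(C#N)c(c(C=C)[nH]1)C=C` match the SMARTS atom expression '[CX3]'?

4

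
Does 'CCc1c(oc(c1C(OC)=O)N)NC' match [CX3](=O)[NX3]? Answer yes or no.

No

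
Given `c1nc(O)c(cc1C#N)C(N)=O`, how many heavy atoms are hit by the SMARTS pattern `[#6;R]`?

The query [#6;R] means: carbon that is part of a ring.
Check the 12 heavy atoms by environment: 1× n (aromatic, in 6-ring) → no; 5× c (aromatic, in 6-ring) → match; 2× C (acyclic) → no; 2× O (acyclic) → no; 2× N (acyclic) → no.
That gives 5 matching atoms.

5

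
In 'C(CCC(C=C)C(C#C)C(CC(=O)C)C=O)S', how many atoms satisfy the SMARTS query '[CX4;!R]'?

8

The query [CX4;!R] means: aliphatic carbon with four total connections, not in a ring.
Check the 17 heavy atoms by environment: 8× C (X4, acyclic) → match; 4× C (X3, acyclic) → no; 2× O (X1, acyclic) → no; 1× S (X2, acyclic) → no; 2× C (X2, acyclic) → no.
That gives 8 matching atoms.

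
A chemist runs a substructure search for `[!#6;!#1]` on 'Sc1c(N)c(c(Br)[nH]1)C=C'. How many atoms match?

Check the 10 heavy atoms by environment: 1× n (aromatic) → match; 4× c (aromatic) → no; 1× N → match; 1× Br → match; 1× S → match; 2× C → no.
Summing the matching environments: 1 + 1 + 1 + 1 = 4 matching atoms.

4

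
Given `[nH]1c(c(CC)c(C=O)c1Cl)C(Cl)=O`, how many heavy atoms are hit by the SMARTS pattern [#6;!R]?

The query [#6;!R] means: carbon not in any ring.
Check the 13 heavy atoms by environment: 1× n (aromatic, in 5-ring) → no; 4× c (aromatic, in 5-ring) → no; 4× C (acyclic) → match; 2× O (acyclic) → no; 2× Cl (acyclic) → no.
That gives 4 matching atoms.

4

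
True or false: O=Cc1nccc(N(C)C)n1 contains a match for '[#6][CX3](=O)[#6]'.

False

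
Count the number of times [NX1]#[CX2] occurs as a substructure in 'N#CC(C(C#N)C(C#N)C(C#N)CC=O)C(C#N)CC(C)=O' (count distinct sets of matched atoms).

5

[NX1]#[CX2] is the SMARTS for a nitrile: a nitrogen triple-bonded to a two-connected carbon.
The molecule carries 5 separate instances of a nitrile (-C#N) meeting every constraint; each maps to a distinct set of atoms, giving 5 matches.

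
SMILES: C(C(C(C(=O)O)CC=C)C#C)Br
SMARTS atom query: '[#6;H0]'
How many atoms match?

2

The query [#6;H0] means: any carbon with no attached hydrogen.
Check the 12 heavy atoms by environment: 3× C (H2) → no; 4× C (H1) → no; 1× Br (H0) → no; 2× C (H0) → match; 1× O (H0) → no; 1× O (H1) → no.
That gives 2 matching atoms.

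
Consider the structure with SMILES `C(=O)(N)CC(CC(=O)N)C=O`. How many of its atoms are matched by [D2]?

The query [D2] means: atom with exactly two heavy-atom neighbours.
Check the 11 heavy atoms by environment: 3× C (D2) → match; 3× C (D3) → no; 3× O (D1) → no; 2× N (D1) → no.
That gives 3 matching atoms.

3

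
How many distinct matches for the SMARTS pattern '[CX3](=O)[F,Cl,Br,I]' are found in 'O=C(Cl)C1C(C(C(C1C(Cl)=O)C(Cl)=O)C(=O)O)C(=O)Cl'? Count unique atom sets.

4

[CX3](=O)[F,Cl,Br,I] is the SMARTS for an acyl halide: a carbonyl carbon bonded to a halogen.
The molecule carries 4 separate instances of an acyl chloride (-C(=O)Cl) meeting every constraint; each maps to a distinct set of atoms, giving 4 matches.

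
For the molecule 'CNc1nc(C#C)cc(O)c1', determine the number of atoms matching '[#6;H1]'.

3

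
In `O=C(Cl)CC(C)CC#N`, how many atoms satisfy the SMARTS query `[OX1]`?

1

The query [OX1] means: aliphatic oxygen with one total connection — typically a carbonyl =O or an oxide.
Check the 9 heavy atoms by environment: 4× C (X4) → no; 1× C (X2) → no; 1× N (X1) → no; 1× C (X3) → no; 1× O (X1) → match; 1× Cl (X1) → no.
That gives 1 matching atom.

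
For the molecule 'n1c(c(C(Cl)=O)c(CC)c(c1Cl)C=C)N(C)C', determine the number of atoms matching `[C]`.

7

The query [C] means: uppercase C matches aliphatic (non-aromatic) carbon only.
Check the 17 heavy atoms by environment: 1× n (aromatic) → no; 5× c (aromatic) → no; 1× N → no; 7× C → match; 2× Cl → no; 1× O → no.
That gives 7 matching atoms.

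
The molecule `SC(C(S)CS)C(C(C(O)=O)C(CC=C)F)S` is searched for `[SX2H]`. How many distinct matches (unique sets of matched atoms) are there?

4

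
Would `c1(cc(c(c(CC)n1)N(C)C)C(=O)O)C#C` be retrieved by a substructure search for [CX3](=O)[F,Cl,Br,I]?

No

The pattern [CX3](=O)[F,Cl,Br,I] describes a carbonyl carbon bonded to a halogen — an acyl halide.
The closest candidate here is a carboxylic acid group (-C(=O)OH), but the carbonyl is bonded to -OH, not to a halogen. No other fragment satisfies the full query, so there is no match.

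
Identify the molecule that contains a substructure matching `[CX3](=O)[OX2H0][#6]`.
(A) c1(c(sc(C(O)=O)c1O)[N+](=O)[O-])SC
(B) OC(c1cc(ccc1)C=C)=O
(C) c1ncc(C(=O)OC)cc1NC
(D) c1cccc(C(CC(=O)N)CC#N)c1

C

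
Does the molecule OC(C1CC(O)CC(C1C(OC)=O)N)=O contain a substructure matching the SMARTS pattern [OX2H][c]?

No

The pattern [OX2H][c] describes a hydroxyl oxygen attached to an aromatic carbon — a phenol.
The closest candidate here is a hydroxyl group (-OH), but the -OH is on an aliphatic carbon, not an aromatic c. No other fragment satisfies the full query, so there is no match.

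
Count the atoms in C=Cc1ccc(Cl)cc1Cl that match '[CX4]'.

The query [CX4] means: C with X4: aliphatic carbon with exactly 4 total connections (bonds + H).
Check the 10 heavy atoms by environment: 6× c (aromatic, X3) → no; 2× Cl (X1) → no; 2× C (X3) → no.
No environment satisfies the query, so 0 matching atoms.

0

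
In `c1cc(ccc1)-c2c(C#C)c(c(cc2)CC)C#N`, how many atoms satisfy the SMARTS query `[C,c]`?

The query [C,c] means: comma = OR; matches aliphatic or aromatic carbon — same as #6.
Check the 18 heavy atoms by environment: 12× c (aromatic) → match; 5× C → match; 1× N → no.
Summing the matching environments: 12 + 5 = 17 matching atoms.

17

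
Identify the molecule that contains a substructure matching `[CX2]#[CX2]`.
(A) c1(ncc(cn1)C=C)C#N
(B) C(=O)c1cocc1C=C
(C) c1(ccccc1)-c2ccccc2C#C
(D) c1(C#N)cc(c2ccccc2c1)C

C

[CX2]#[CX2] describes a carbon-carbon triple bond (an alkyne).
(A) has a nitrile (-C#N) but the triple bond is C#N, not C#C.
(B) has a vinyl group (-CH=CH2) but the C=C is a double bond; both carbons are CX3, not CX2.
(C) contains an ethynyl group (-C#CH), which satisfies every atom and bond constraint.
(D) has a nitrile (-C#N) but the triple bond is C#N, not C#C.
So the answer is (C).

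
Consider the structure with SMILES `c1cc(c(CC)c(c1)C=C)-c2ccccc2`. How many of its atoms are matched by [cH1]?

The query [cH1] means: aromatic carbon bearing exactly one hydrogen.
Check the 16 heavy atoms by environment: 8× c (aromatic, H1) → match; 4× c (aromatic, H0) → no; 1× C (H1) → no; 2× C (H2) → no; 1× C (H3) → no.
That gives 8 matching atoms.

8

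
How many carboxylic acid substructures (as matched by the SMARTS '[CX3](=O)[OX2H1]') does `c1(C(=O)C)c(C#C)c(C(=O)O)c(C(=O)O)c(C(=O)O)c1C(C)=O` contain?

[CX3](=O)[OX2H1] is the SMARTS for a carboxylic acid: an sp2 carbon double-bonded to O and single-bonded to an -OH oxygen.
The molecule carries 3 separate instances of a carboxylic acid group (-C(=O)OH) meeting every constraint; each maps to a distinct set of atoms, giving 3 matches.

3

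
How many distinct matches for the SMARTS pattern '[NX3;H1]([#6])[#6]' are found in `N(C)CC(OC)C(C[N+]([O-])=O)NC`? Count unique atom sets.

2

[NX3;H1]([#6])[#6] is the SMARTS for a secondary amine: a trivalent nitrogen with one H, bonded to two carbons.
The molecule carries 2 separate instances of an N-methylamino group (-NHCH3) meeting every constraint; each maps to a distinct set of atoms, giving 2 matches.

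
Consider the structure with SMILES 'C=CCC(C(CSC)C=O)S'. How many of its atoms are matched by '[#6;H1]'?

4

Check the 11 heavy atoms by environment: 3× C (H2) → no; 4× C (H1) → match; 1× S (H1) → no; 1× S (H0) → no; 1× C (H3) → no; 1× O (H0) → no.
That gives 4 matching atoms.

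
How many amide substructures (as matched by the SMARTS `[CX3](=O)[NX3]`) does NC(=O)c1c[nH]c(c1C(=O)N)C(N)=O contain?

[CX3](=O)[NX3] is the SMARTS for an amide: a carbonyl carbon bonded to a trivalent nitrogen.
The molecule carries 3 separate instances of a primary amide (-C(=O)NH2) meeting every constraint; each maps to a distinct set of atoms, giving 3 matches.

3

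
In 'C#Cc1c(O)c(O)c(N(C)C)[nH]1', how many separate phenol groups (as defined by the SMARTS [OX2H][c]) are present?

[OX2H][c] is the SMARTS for a phenol: a hydroxyl oxygen attached to an aromatic carbon.
The molecule carries 2 separate instances of a hydroxyl group (-OH) meeting every constraint; each maps to a distinct set of atoms, giving 2 matches.

2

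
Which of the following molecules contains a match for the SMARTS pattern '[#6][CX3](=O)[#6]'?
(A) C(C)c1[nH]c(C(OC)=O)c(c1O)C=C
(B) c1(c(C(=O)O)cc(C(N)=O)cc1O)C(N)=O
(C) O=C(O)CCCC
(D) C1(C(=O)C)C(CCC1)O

[#6][CX3](=O)[#6] describes a carbonyl carbon (no H) flanked by two carbons (a ketone).
(A) has a methyl-ester group (-C(=O)OCH3) but one neighbour of the carbonyl carbon is O, not C.
(B) has a carboxylic acid group (-C(=O)OH) but one neighbour of the carbonyl carbon is O, not C.
(C) has a carboxylic acid group (-C(=O)OH) but one neighbour of the carbonyl carbon is O, not C.
(D) contains an acetyl/ketone group (-C(=O)CH3), which satisfies every atom and bond constraint.
So the answer is (D).

D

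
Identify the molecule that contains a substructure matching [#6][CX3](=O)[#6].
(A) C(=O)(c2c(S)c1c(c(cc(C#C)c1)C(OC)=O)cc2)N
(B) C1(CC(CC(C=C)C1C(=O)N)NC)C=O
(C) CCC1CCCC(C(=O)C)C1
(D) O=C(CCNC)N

[#6][CX3](=O)[#6] describes a carbonyl carbon (no H) flanked by two carbons (a ketone).
(A) has a primary amide (-C(=O)NH2) but one neighbour of the carbonyl carbon is N, not C.
(B) has a primary amide (-C(=O)NH2) but one neighbour of the carbonyl carbon is N, not C.
(C) contains an acetyl/ketone group (-C(=O)CH3), which satisfies every atom and bond constraint.
(D) has a primary amide (-C(=O)NH2) but one neighbour of the carbonyl carbon is N, not C.
So the answer is (C).

C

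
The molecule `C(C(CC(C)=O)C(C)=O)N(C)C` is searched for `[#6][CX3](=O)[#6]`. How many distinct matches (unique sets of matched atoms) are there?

2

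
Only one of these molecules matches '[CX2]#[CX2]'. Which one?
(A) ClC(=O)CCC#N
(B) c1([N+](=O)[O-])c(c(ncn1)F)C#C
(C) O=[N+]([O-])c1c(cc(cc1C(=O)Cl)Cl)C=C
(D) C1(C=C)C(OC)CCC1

B

[CX2]#[CX2] describes a carbon-carbon triple bond (an alkyne).
(A) has a nitrile (-C#N) but the triple bond is C#N, not C#C.
(B) contains an ethynyl group (-C#CH), which satisfies every atom and bond constraint.
(C) has a vinyl group (-CH=CH2) but the C=C is a double bond; both carbons are CX3, not CX2.
(D) has a vinyl group (-CH=CH2) but the C=C is a double bond; both carbons are CX3, not CX2.
So the answer is (B).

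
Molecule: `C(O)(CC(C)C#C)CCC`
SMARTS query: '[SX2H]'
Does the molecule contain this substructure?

No

The pattern [SX2H] describes an aliphatic sulfur with two connections, one being H — a thiol.
The closest candidate here is a hydroxyl group (-OH), but it is an -OH, not an -SH. No other fragment satisfies the full query, so there is no match.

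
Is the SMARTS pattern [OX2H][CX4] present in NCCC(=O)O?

No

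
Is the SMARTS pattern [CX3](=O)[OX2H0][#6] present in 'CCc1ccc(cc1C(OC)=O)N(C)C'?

The pattern [CX3](=O)[OX2H0][#6] describes a carbonyl carbon bonded to an oxygen that is itself bonded to carbon (no H on that O) — an ester.
The molecule carries a methyl-ester group (-C(=O)OCH3), whose atoms satisfy every constraint of the query, so the pattern matches.

Yes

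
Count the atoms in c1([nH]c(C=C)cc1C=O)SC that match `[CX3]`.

3

The query [CX3] means: C with X3: aliphatic carbon with exactly 3 total connections.
Check the 11 heavy atoms by environment: 1× n (aromatic, X3) → no; 4× c (aromatic, X3) → no; 3× C (X3) → match; 1× O (X1) → no; 1× S (X2) → no; 1× C (X4) → no.
That gives 3 matching atoms.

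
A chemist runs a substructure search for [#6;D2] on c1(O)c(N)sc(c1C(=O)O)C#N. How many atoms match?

1

The query [#6;D2] means: any carbon bonded to exactly two heavy atoms.
Check the 12 heavy atoms by environment: 1× s (aromatic, D2) → no; 4× c (aromatic, D3) → no; 2× N (D1) → no; 1× C (D2) → match; 1× C (D3) → no; 3× O (D1) → no.
That gives 1 matching atom.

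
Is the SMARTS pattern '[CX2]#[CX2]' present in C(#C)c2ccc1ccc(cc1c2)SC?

Yes

The pattern [CX2]#[CX2] describes a carbon-carbon triple bond — an alkyne.
The molecule carries an ethynyl group (-C#CH), whose atoms satisfy every constraint of the query, so the pattern matches.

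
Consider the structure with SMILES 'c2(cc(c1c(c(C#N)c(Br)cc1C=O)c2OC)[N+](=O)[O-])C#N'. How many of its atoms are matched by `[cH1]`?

The query [cH1] means: aromatic carbon bearing exactly one hydrogen.
Check the 22 heavy atoms by environment: 8× c (aromatic, H0) → no; 2× c (aromatic, H1) → match; 1× Br (H0) → no; 1× N (charge +1, H0) → no; 1× O (charge -1, H0) → no; 3× O (H0) → no; 2× C (H0) → no; 2× N (H0) → no; 1× C (H3) → no; 1× C (H1) → no.
That gives 2 matching atoms.

2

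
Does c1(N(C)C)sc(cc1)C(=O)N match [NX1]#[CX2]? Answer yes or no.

No

The pattern [NX1]#[CX2] describes a nitrogen triple-bonded to a two-connected carbon — a nitrile.
The closest candidate here is a primary amide (-C(=O)NH2), but the nitrogen is NX3, not NX1. No other fragment satisfies the full query, so there is no match.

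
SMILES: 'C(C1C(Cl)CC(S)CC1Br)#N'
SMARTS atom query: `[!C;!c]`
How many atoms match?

4

Check the 11 heavy atoms by environment: 7× C → no; 1× Cl → match; 1× S → match; 1× N → match; 1× Br → match.
Summing the matching environments: 1 + 1 + 1 + 1 = 4 matching atoms.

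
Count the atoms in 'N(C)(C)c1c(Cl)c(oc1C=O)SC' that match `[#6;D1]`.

The query [#6;D1] means: carbon bonded to exactly one heavy atom.
Check the 13 heavy atoms by environment: 1× o (aromatic, D2) → no; 4× c (aromatic, D3) → no; 1× Cl (D1) → no; 1× S (D2) → no; 3× C (D1) → match; 1× C (D2) → no; 1× O (D1) → no; 1× N (D3) → no.
That gives 3 matching atoms.

3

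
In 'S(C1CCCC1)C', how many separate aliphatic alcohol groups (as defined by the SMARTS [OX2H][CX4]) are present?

0

[OX2H][CX4] is the SMARTS for an aliphatic alcohol: a hydroxyl oxygen bound to an sp3 (X4) carbon.
No fragment in the molecule satisfies every constraint, giving 0 matches.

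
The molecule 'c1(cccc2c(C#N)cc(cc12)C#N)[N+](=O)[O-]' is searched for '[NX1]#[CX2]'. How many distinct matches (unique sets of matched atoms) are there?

[NX1]#[CX2] is the SMARTS for a nitrile: a nitrogen triple-bonded to a two-connected carbon.
The molecule carries 2 separate instances of a nitrile (-C#N) meeting every constraint; each maps to a distinct set of atoms, giving 2 matches.

2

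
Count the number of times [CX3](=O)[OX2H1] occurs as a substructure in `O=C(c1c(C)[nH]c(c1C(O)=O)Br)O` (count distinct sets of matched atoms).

2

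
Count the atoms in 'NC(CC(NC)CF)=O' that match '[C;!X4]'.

1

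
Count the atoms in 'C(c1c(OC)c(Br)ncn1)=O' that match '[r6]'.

6

The query [r6] means: r6 matches atoms in a six-membered ring.
Check the 11 heavy atoms by environment: 2× n (aromatic, in 6-ring) → match; 4× c (aromatic, in 6-ring) → match; 2× C (acyclic) → no; 2× O (acyclic) → no; 1× Br (acyclic) → no.
Summing the matching environments: 2 + 4 = 6 matching atoms.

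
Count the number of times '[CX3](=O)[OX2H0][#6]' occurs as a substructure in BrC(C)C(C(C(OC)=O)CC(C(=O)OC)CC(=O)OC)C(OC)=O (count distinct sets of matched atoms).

4

[CX3](=O)[OX2H0][#6] is the SMARTS for an ester: a carbonyl carbon bonded to an oxygen that is itself bonded to carbon (no H on that O).
The molecule carries 4 separate instances of a methyl-ester group (-C(=O)OCH3) meeting every constraint; each maps to a distinct set of atoms, giving 4 matches.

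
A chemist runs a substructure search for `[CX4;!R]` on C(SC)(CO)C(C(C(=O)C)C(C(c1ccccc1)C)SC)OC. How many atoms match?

Check the 23 heavy atoms by environment: 11× C (X4, acyclic) → match; 1× C (X3, acyclic) → no; 1× O (X1, acyclic) → no; 6× c (aromatic, X3, in 6-ring) → no; 2× O (X2, acyclic) → no; 2× S (X2, acyclic) → no.
That gives 11 matching atoms.

11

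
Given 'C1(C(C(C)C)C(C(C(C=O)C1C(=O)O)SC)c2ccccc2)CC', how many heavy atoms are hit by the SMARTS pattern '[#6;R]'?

12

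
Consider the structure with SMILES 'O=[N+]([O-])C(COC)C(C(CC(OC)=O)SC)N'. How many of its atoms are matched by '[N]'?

2

Check the 17 heavy atoms by environment: 9× C → no; 1× N (charge +1) → match; 1× O (charge -1) → no; 4× O → no; 1× S → no; 1× N → match.
Summing the matching environments: 1 + 1 = 2 matching atoms.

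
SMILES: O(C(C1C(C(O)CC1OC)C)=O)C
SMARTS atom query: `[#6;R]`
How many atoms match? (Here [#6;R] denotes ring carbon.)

Check the 13 heavy atoms by environment: 5× C (in 5-ring) → match; 4× O (acyclic) → no; 4× C (acyclic) → no.
That gives 5 matching atoms.

5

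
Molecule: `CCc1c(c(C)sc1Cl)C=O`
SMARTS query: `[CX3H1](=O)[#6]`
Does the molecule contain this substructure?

The pattern [CX3H1](=O)[#6] describes an sp2 carbon with one H, double-bonded to O and single-bonded to carbon — an aldehyde.
The molecule carries an aldehyde (-CHO), whose atoms satisfy every constraint of the query, so the pattern matches.

Yes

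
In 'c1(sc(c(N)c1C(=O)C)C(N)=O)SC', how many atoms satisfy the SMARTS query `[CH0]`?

Check the 14 heavy atoms by environment: 1× s (aromatic, H0) → no; 4× c (aromatic, H0) → no; 1× S (H0) → no; 2× C (H3) → no; 2× C (H0) → match; 2× O (H0) → no; 2× N (H2) → no.
That gives 2 matching atoms.

2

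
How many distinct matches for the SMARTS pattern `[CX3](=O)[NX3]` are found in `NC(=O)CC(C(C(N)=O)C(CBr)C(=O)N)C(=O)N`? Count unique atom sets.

4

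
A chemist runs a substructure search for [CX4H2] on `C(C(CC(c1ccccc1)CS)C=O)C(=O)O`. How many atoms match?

3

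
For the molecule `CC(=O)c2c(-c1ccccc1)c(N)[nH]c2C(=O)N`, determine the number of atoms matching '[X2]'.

0

The query [X2] means: any atom with exactly two total connections (bonds + H).
Check the 18 heavy atoms by environment: 1× n (aromatic, X3) → no; 10× c (aromatic, X3) → no; 2× C (X3) → no; 2× O (X1) → no; 2× N (X3) → no; 1× C (X4) → no.
No environment satisfies the query, so 0 matching atoms.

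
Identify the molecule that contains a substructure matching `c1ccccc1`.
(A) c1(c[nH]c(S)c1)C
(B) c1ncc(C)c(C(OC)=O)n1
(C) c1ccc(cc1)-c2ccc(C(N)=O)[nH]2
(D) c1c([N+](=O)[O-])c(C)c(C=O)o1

c1ccccc1 describes six aromatic carbons in a ring (a benzene ring).
(A) has a methyl group (-CH3) but no six-membered all-carbon aromatic ring is present.
(B) has a methyl group (-CH3) but no six-membered all-carbon aromatic ring is present.
(C) contains a phenyl ring, which satisfies every atom and bond constraint.
(D) has a methyl group (-CH3) but no six-membered all-carbon aromatic ring is present.
So the answer is (C).

C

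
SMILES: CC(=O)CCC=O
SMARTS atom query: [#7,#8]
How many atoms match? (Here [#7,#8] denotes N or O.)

The query [#7,#8] means: nitrogen or oxygen (comma = OR).
Check the 7 heavy atoms by environment: 5× C → no; 2× O → match.
That gives 2 matching atoms.

2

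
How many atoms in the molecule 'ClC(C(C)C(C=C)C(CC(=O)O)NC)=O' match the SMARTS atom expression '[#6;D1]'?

Check the 15 heavy atoms by environment: 2× C (D2) → no; 5× C (D3) → no; 3× C (D1) → match; 3× O (D1) → no; 1× Cl (D1) → no; 1× N (D2) → no.
That gives 3 matching atoms.

3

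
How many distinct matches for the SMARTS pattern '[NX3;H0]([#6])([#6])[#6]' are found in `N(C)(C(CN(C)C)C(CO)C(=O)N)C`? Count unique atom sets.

2

[NX3;H0]([#6])([#6])[#6] is the SMARTS for a tertiary amine: a trivalent nitrogen with no H, bonded to three carbons.
The molecule carries 2 separate instances of a dimethylamino group (-N(CH3)2) meeting every constraint; each maps to a distinct set of atoms, giving 2 matches.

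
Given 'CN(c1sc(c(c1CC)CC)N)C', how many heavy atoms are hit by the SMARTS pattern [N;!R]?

The query [N;!R] means: aliphatic nitrogen not in a ring.
Check the 13 heavy atoms by environment: 1× s (aromatic, in 5-ring) → no; 4× c (aromatic, in 5-ring) → no; 6× C (acyclic) → no; 2× N (acyclic) → match.
That gives 2 matching atoms.

2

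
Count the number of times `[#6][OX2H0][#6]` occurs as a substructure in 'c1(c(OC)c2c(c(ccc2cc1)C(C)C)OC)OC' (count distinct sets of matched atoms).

3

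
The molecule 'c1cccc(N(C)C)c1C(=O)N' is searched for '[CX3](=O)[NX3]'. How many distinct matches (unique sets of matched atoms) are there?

[CX3](=O)[NX3] is the SMARTS for an amide: a carbonyl carbon bonded to a trivalent nitrogen.
Exactly one fragment in the molecule meets all constraints, giving 1 match.

1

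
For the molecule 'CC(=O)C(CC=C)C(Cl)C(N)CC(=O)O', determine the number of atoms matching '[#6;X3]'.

4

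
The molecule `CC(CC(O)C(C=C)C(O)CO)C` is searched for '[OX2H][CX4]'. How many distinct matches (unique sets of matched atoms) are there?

3

[OX2H][CX4] is the SMARTS for an aliphatic alcohol: a hydroxyl oxygen bound to an sp3 (X4) carbon.
The molecule carries 3 separate instances of a hydroxyl group (-OH) meeting every constraint; each maps to a distinct set of atoms, giving 3 matches.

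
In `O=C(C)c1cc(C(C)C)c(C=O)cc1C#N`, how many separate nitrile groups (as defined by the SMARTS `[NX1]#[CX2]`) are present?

1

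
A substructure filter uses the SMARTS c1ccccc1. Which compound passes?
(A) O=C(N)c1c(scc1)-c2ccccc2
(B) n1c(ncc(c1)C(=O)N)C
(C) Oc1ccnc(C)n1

A

c1ccccc1 describes six aromatic carbons in a ring (a benzene ring).
(A) contains a phenyl ring, which satisfies every atom and bond constraint.
(B) has a methyl group (-CH3) but no six-membered all-carbon aromatic ring is present.
(C) has a methyl group (-CH3) but no six-membered all-carbon aromatic ring is present.
So the answer is (A).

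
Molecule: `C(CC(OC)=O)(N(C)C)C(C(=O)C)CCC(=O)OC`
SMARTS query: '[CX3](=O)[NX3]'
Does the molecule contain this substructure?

No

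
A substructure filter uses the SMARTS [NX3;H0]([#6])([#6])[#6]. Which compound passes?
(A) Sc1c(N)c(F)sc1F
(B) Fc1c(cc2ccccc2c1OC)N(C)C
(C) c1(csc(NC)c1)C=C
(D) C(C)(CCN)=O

B

[NX3;H0]([#6])([#6])[#6] describes a trivalent nitrogen with no H, bonded to three carbons (a tertiary amine).
(A) has a primary amino group (-NH2) but the nitrogen has H2, not H0 with three carbons.
(B) contains a dimethylamino group (-N(CH3)2), which satisfies every atom and bond constraint.
(C) has an N-methylamino group (-NHCH3) but the nitrogen still has one H (H1), not H0.
(D) has a primary amino group (-NH2) but the nitrogen has H2, not H0 with three carbons.
So the answer is (B).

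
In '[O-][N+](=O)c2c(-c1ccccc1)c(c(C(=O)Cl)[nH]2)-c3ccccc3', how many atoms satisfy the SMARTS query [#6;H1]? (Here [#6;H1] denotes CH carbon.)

10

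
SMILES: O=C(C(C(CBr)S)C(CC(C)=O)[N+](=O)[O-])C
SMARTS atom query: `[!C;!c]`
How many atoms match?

7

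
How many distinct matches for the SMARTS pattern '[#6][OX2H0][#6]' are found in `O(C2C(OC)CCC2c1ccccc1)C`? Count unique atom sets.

2

[#6][OX2H0][#6] is the SMARTS for an ether: an aliphatic oxygen bridging two carbons with no H on the oxygen.
The molecule carries 2 separate instances of a methoxy ether (-OCH3) meeting every constraint; each maps to a distinct set of atoms, giving 2 matches.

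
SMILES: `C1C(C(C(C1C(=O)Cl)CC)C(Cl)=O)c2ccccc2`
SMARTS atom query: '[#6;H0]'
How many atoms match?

Check the 19 heavy atoms by environment: 4× C (H1) → no; 2× C (H2) → no; 2× C (H0) → match; 2× O (H0) → no; 2× Cl (H0) → no; 1× C (H3) → no; 1× c (aromatic, H0) → match; 5× c (aromatic, H1) → no.
Summing the matching environments: 2 + 1 = 3 matching atoms.

3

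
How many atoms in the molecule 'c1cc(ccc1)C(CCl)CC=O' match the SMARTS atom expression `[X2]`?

The query [X2] means: any atom with exactly two total connections (bonds + H).
Check the 12 heavy atoms by environment: 3× C (X4) → no; 1× Cl (X1) → no; 1× C (X3) → no; 1× O (X1) → no; 6× c (aromatic, X3) → no.
No environment satisfies the query, so 0 matching atoms.

0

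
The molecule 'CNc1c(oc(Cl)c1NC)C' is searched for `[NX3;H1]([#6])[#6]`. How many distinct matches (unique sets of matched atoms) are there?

2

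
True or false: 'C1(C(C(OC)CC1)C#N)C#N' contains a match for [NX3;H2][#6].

False

The pattern [NX3;H2][#6] describes a trivalent nitrogen with two H attached to carbon — a primary amine.
The closest candidate here is a nitrile (-C#N), but the nitrogen is NX1 (triple-bonded), not NX3 with two H. No other fragment satisfies the full query, so there is no match.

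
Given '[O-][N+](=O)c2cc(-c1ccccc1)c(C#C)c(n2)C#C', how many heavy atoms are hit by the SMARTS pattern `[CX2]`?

4

Check the 19 heavy atoms by environment: 1× n (aromatic, X2) → no; 11× c (aromatic, X3) → no; 4× C (X2) → match; 1× N (charge +1, X3) → no; 1× O (charge -1, X1) → no; 1× O (X1) → no.
That gives 4 matching atoms.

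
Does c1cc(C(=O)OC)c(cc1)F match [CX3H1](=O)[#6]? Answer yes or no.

No

The pattern [CX3H1](=O)[#6] describes an sp2 carbon with one H, double-bonded to O and single-bonded to carbon — an aldehyde.
The closest candidate here is a methyl-ester group (-C(=O)OCH3), but the carbonyl carbon has H0, not H1. No other fragment satisfies the full query, so there is no match.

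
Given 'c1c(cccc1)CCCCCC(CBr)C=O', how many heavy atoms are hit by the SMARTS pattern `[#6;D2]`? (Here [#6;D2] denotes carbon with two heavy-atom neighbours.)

12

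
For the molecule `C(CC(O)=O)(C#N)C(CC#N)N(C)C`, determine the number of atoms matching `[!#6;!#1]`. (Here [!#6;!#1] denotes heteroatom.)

5

Check the 14 heavy atoms by environment: 9× C → no; 3× N → match; 2× O → match.
Summing the matching environments: 3 + 2 = 5 matching atoms.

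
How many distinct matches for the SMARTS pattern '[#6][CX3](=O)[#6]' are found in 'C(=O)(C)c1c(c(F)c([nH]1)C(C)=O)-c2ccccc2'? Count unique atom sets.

[#6][CX3](=O)[#6] is the SMARTS for a ketone: a carbonyl carbon (no H) flanked by two carbons.
The molecule carries 2 separate instances of an acetyl/ketone group (-C(=O)CH3) meeting every constraint; each maps to a distinct set of atoms, giving 2 matches.

2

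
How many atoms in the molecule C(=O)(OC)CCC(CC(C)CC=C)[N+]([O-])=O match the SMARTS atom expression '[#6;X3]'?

3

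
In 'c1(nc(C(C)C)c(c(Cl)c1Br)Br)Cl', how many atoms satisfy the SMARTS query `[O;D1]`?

0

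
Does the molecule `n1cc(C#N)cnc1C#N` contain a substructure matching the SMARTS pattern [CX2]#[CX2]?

The pattern [CX2]#[CX2] describes a carbon-carbon triple bond — an alkyne.
The closest candidate here is a nitrile (-C#N), but the triple bond is C#N, not C#C. No other fragment satisfies the full query, so there is no match.

No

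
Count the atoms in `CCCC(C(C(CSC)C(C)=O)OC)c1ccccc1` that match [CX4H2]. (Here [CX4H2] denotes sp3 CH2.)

3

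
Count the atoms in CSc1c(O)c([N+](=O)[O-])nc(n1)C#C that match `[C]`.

3

The query [C] means: uppercase C matches aliphatic (non-aromatic) carbon only.
Check the 14 heavy atoms by environment: 2× n (aromatic) → no; 4× c (aromatic) → no; 2× O → no; 3× C → match; 1× S → no; 1× N (charge +1) → no; 1× O (charge -1) → no.
That gives 3 matching atoms.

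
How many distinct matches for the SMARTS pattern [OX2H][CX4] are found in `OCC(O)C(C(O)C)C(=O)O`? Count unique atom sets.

3

[OX2H][CX4] is the SMARTS for an aliphatic alcohol: a hydroxyl oxygen bound to an sp3 (X4) carbon.
The molecule carries 3 separate instances of a hydroxyl group (-OH) meeting every constraint; each maps to a distinct set of atoms, giving 3 matches.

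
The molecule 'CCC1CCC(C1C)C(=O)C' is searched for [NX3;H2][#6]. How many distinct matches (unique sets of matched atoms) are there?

[NX3;H2][#6] is the SMARTS for a primary amine: a trivalent nitrogen with two H attached to carbon.
No fragment in the molecule satisfies every constraint, giving 0 matches.

0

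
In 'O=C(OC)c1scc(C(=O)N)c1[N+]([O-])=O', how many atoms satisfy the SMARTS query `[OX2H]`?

The query [OX2H] means: aliphatic oxygen with two connections, one of which is H — an -OH oxygen.
Check the 15 heavy atoms by environment: 1× s (aromatic, H0, X2) → no; 1× c (aromatic, H1, X3) → no; 3× c (aromatic, H0, X3) → no; 1× N (charge +1, H0, X3) → no; 1× O (charge -1, H0, X1) → no; 3× O (H0, X1) → no; 2× C (H0, X3) → no; 1× O (H0, X2) → no; 1× C (H3, X4) → no; 1× N (H2, X3) → no.
No environment satisfies the query, so 0 matching atoms.

0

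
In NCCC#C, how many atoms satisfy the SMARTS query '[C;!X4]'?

2

The query [C;!X4] means: aliphatic carbon that does not have four total connections.
Check the 5 heavy atoms by environment: 2× C (X4) → no; 2× C (X2) → match; 1× N (X3) → no.
That gives 2 matching atoms.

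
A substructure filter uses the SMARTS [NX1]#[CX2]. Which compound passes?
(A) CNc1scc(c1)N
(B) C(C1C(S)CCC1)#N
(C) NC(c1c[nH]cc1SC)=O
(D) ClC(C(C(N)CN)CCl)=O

[NX1]#[CX2] describes a nitrogen triple-bonded to a two-connected carbon (a nitrile).
(A) has a primary amino group (-NH2) but the nitrogen is NX3 (three connections), not NX1 triple-bonded.
(B) contains a nitrile (-C#N), which satisfies every atom and bond constraint.
(C) has a primary amide (-C(=O)NH2) but the nitrogen is NX3, not NX1.
(D) has a primary amino group (-NH2) but the nitrogen is NX3 (three connections), not NX1 triple-bonded.
So the answer is (B).

B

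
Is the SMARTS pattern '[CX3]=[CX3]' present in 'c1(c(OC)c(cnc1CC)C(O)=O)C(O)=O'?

No

The pattern [CX3]=[CX3] describes a non-aromatic C=C double bond between two sp2 carbons — an alkene.
The closest candidate here is an ethyl group (-CH2CH3), but its C-C bond is a single bond between CX4 carbons, not CX3=CX3. No other fragment satisfies the full query, so there is no match.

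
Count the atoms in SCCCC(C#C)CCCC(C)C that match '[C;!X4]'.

The query [C;!X4] means: aliphatic carbon that does not have four total connections.
Check the 13 heavy atoms by environment: 10× C (X4) → no; 2× C (X2) → match; 1× S (X2) → no.
That gives 2 matching atoms.

2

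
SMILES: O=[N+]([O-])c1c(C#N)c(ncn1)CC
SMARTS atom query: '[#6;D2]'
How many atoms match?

3

Check the 13 heavy atoms by environment: 2× n (aromatic, D2) → no; 1× c (aromatic, D2) → match; 3× c (aromatic, D3) → no; 2× C (D2) → match; 1× C (D1) → no; 1× N (D1) → no; 1× N (charge +1, D3) → no; 1× O (charge -1, D1) → no; 1× O (D1) → no.
Summing the matching environments: 1 + 2 = 3 matching atoms.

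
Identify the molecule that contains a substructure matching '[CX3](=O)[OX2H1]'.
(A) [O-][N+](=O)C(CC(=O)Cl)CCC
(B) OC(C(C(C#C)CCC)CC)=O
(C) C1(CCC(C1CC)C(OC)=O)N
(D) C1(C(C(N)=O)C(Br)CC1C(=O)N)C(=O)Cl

[CX3](=O)[OX2H1] describes an sp2 carbon double-bonded to O and single-bonded to an -OH oxygen (a carboxylic acid).
(A) has an acyl chloride (-C(=O)Cl) but the carbonyl is bonded to Cl, not to an -OH oxygen.
(B) contains a carboxylic acid group (-C(=O)OH), which satisfies every atom and bond constraint.
(C) has a methyl-ester group (-C(=O)OCH3) but the singly-bonded O has no H (OX2H0, not OX2H1).
(D) has a primary amide (-C(=O)NH2) but the carbonyl is bonded to N, not to an -OH oxygen.
So the answer is (B).

B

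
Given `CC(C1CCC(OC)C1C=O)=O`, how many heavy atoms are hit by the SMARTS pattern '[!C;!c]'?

The query [!C;!c] means: neither aliphatic nor aromatic carbon — same as [!#6].
Check the 12 heavy atoms by environment: 9× C → no; 3× O → match.
That gives 3 matching atoms.

3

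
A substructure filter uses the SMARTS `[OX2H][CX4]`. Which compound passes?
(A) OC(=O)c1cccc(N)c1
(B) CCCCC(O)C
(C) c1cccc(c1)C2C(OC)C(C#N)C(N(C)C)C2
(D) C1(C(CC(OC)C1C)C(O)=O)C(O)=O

B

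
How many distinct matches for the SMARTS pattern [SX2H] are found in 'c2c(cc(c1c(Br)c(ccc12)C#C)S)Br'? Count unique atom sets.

1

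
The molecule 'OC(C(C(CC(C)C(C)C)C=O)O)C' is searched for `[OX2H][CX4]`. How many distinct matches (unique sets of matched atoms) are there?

2

[OX2H][CX4] is the SMARTS for an aliphatic alcohol: a hydroxyl oxygen bound to an sp3 (X4) carbon.
The molecule carries 2 separate instances of a hydroxyl group (-OH) meeting every constraint; each maps to a distinct set of atoms, giving 2 matches.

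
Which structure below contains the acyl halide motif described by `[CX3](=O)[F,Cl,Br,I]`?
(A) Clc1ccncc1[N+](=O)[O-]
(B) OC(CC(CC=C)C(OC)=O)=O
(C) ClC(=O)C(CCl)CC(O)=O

[CX3](=O)[F,Cl,Br,I] describes a carbonyl carbon bonded to a halogen (an acyl halide).
(A) has a chloro substituent but the Cl is not on a carbonyl carbon.
(B) has a carboxylic acid group (-C(=O)OH) but the carbonyl is bonded to -OH, not to a halogen.
(C) contains an acyl chloride (-C(=O)Cl), which satisfies every atom and bond constraint.
So the answer is (C).

C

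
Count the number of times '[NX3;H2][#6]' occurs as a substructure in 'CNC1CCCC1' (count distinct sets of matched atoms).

0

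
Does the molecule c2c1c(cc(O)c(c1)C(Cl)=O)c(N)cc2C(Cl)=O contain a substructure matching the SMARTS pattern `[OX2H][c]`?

Yes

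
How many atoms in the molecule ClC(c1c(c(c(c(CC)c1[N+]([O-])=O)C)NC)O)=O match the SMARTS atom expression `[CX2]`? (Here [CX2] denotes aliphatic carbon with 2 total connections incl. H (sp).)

The query [CX2] means: C with X2: aliphatic carbon with exactly 2 total connections.
Check the 18 heavy atoms by environment: 6× c (aromatic, X3) → no; 4× C (X4) → no; 1× O (X2) → no; 1× C (X3) → no; 2× O (X1) → no; 1× Cl (X1) → no; 1× N (charge +1, X3) → no; 1× O (charge -1, X1) → no; 1× N (X3) → no.
No environment satisfies the query, so 0 matching atoms.

0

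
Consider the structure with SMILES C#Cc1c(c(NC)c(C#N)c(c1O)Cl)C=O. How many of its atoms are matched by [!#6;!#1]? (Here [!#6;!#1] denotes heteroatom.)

5

The query [!#6;!#1] means: not carbon and not hydrogen — any heteroatom.
Check the 16 heavy atoms by environment: 6× c (aromatic) → no; 5× C → no; 2× N → match; 2× O → match; 1× Cl → match.
Summing the matching environments: 2 + 2 + 1 = 5 matching atoms.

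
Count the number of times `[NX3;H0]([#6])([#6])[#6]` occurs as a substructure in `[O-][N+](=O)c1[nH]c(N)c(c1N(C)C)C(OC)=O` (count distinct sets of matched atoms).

1

[NX3;H0]([#6])([#6])[#6] is the SMARTS for a tertiary amine: a trivalent nitrogen with no H, bonded to three carbons.
Exactly one fragment in the molecule meets all constraints, giving 1 match.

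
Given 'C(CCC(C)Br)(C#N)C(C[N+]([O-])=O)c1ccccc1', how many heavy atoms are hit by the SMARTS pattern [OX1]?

The query [OX1] means: aliphatic oxygen with one total connection — typically a carbonyl =O or an oxide.
Check the 19 heavy atoms by environment: 7× C (X4) → no; 6× c (aromatic, X3) → no; 1× Br (X1) → no; 1× N (charge +1, X3) → no; 1× O (charge -1, X1) → match; 1× O (X1) → match; 1× C (X2) → no; 1× N (X1) → no.
Summing the matching environments: 1 + 1 = 2 matching atoms.

2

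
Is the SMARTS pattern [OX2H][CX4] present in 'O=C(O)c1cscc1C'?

No

The pattern [OX2H][CX4] describes a hydroxyl oxygen bound to an sp3 (X4) carbon — an aliphatic alcohol.
The closest candidate here is a carboxylic acid group (-C(=O)OH), but the -OH is on a CX3 carbonyl carbon, not a CX4 carbon. No other fragment satisfies the full query, so there is no match.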